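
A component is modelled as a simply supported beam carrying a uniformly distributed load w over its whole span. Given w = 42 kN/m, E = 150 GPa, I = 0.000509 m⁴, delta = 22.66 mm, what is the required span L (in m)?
Model: a simply supported beam carrying a uniformly distributed load w over its whole span, so delta = (5·w·L^4) / (384·E·I).
Solve for L: L = ((384·delta·E·I) / (5·w))^(1/4).
Convert to SI units:
  w = 42 kN/m = 42000 N/m
  E = 150 GPa = 1.5 × 10¹¹ Pa
  delta = 22.66 mm = 0.02266 m
Substitute:
  L = ((384 × 0.02266 × (1.5 × 10¹¹) × 0.000509) / (5 × 42000))^(1/4)
  L = 7.5 m
Final answer: L = 7.5 m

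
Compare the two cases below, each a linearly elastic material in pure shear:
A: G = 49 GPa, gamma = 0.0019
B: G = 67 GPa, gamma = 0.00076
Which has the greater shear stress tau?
Model: a linearly elastic material in pure shear, so tau = G·gamma (SI units).
  A: tau = (4.9 × 10¹⁰) × 0.0019 = 9.31 × 10⁷ Pa = 93.1 MPa
  B: tau = (6.7 × 10¹⁰) × 0.00076 = 5.092 × 10⁷ Pa = 50.92 MPa
93.1 MPa > 50.92 MPa, so A is larger.
Final answer: A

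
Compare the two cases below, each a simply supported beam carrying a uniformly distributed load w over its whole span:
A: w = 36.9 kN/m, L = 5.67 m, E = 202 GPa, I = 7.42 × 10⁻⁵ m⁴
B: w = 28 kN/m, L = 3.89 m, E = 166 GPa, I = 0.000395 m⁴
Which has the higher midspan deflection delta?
Model: a simply supported beam carrying a uniformly distributed load w over its whole span, so delta = (5·w·L^4) / (384·E·I) (SI units).
  A: delta = (5 × 36900 × 5.67^4) / (384 × (2.02 × 10¹¹) × (7.42 × 10⁻⁵)) = 0.03313 m = 33.13 mm
  B: delta = (5 × 28000 × 3.89^4) / (384 × (1.66 × 10¹¹) × 0.000395) = 0.001273 m = 1.273 mm
33.13 mm > 1.273 mm, so A is larger.
Final answer: A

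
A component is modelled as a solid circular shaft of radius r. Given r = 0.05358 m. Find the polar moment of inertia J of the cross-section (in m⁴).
Model: a solid circular shaft of radius r, so J = (π·r^4) / 2.
Substitute:
  J = (π × 0.05358^4) / 2
  J = 1.295 × 10⁻⁵ m⁴
Final answer: J = 1.295 × 10⁻⁵ m⁴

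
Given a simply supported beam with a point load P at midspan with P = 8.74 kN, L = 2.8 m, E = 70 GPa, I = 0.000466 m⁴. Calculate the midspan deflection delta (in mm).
Model: a simply supported beam with a point load P at midspan, so delta = (P·L^3) / (48·E·I).
Convert to SI units:
  P = 8.74 kN = 8740 N
  E = 70 GPa = 7 × 10¹⁰ Pa
Substitute:
  delta = (8740 × 2.8^3) / (48 × (7 × 10¹⁰) × 0.000466)
  delta = 0.0001225 m
Convert: delta = 0.0001225 m = 0.1225 mm
Final answer: delta = 0.1225 mm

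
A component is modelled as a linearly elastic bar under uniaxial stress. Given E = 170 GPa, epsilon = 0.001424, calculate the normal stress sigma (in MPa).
Model: a linearly elastic bar under uniaxial stress, so epsilon = sigma / E.
Solve for sigma: sigma = epsilon·E.
Convert to SI units:
  E = 170 GPa = 1.7 × 10¹¹ Pa
Substitute:
  sigma = 0.001424 × (1.7 × 10¹¹)
  sigma = 2.421 × 10⁸ Pa
Convert: sigma = 2.421 × 10⁸ Pa = 242.1 MPa
Final answer: sigma = 242.1 MPa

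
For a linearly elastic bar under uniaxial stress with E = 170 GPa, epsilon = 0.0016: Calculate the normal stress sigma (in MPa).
Model: a linearly elastic bar under uniaxial stress, so sigma = E·epsilon.
Convert to SI units:
  E = 170 GPa = 1.7 × 10¹¹ Pa
Substitute:
  sigma = (1.7 × 10¹¹) × 0.0016
  sigma = 2.72 × 10⁸ Pa
Convert: sigma = 2.72 × 10⁸ Pa = 272 MPa
Final answer: sigma = 272 MPa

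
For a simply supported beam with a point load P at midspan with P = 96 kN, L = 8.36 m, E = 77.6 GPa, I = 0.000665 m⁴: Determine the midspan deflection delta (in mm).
Model: a simply supported beam with a point load P at midspan, so delta = (P·L^3) / (48·E·I).
Convert to SI units:
  P = 96 kN = 96000 N
  E = 77.6 GPa = 7.76 × 10¹⁰ Pa
Substitute:
  delta = (96000 × 8.36^3) / (48 × (7.76 × 10¹⁰) × 0.000665)
  delta = 0.02264 m
Convert: delta = 0.02264 m = 22.64 mm
Final answer: delta = 22.64 mm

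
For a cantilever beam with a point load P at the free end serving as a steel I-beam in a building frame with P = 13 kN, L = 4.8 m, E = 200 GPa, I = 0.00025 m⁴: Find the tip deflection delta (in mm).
Model: a cantilever beam with a point load P at the free end, so delta = (P·L^3) / (3·E·I).
Convert to SI units:
  P = 13 kN = 13000 N
  E = 200 GPa = 2 × 10¹¹ Pa
Substitute:
  delta = (13000 × 4.8^3) / (3 × (2 × 10¹¹) × 0.00025)
  delta = 0.009585 m
Convert: delta = 0.009585 m = 9.585 mm
Final answer: delta = 9.585 mm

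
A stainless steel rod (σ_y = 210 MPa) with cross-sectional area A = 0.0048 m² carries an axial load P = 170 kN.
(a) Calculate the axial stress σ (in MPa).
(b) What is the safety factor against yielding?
(a) Axial stress σ = P/A. Convert P = 170 kN = 170000 N.
  σ = 170000 / 0.0048 = 3.542 × 10⁷ Pa = 35.42 MPa
(b) Safety factor SF = σ_y/σ = 210 / 35.42 = 5.929
Final answer: (a) σ = 35.42 MPa, (b) SF = 5.929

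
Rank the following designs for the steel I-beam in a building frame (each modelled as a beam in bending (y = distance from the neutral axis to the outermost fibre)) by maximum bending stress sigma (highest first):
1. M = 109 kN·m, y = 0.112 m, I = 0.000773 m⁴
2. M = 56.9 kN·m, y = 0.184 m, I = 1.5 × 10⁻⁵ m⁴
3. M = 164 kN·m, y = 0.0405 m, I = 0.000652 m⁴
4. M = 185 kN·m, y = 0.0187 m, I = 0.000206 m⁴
Model: a beam in bending (y = distance from the neutral axis to the outermost fibre), so sigma = (M·y) / I (SI units).
  Case 1: sigma = (109000 × 0.112) / 0.000773 = 1.579 × 10⁷ Pa = 15.79 MPa
  Case 2: sigma = (56900 × 0.184) / (1.5 × 10⁻⁵) = 6.98 × 10⁸ Pa = 698 MPa
  Case 3: sigma = (164000 × 0.0405) / 0.000652 = 1.019 × 10⁷ Pa = 10.19 MPa
  Case 4: sigma = (185000 × 0.0187) / 0.000206 = 1.679 × 10⁷ Pa = 16.79 MPa
Ordering: 698 MPa (case 2) > 16.79 MPa (case 4) > 15.79 MPa (case 1) > 10.19 MPa (case 3)
Final answer: 2, 4, 1, 3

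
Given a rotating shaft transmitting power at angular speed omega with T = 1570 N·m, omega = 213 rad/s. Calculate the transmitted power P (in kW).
Model: a rotating shaft transmitting power at angular speed omega, so P = T·omega.
Substitute:
  P = 1570 × 213
  P = 334400 W
Convert: P = 334400 W = 334.4 kW
Final answer: P = 334.4 kW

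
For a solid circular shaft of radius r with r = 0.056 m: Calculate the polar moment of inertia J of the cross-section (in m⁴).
Model: a solid circular shaft of radius r, so J = (π·r^4) / 2.
Substitute:
  J = (π × 0.056^4) / 2
  J = 1.545 × 10⁻⁵ m⁴
Final answer: J = 1.545 × 10⁻⁵ m⁴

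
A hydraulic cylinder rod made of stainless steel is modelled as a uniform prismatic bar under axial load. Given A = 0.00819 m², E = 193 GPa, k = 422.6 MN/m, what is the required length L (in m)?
Model: a uniform prismatic bar under axial load, so k = (A·E) / L.
Solve for L: L = (A·E) / k.
Convert to SI units:
  E = 193 GPa = 1.93 × 10¹¹ Pa
  k = 422.6 MN/m = 4.226 × 10⁸ N/m
Substitute:
  L = (0.00819 × (1.93 × 10¹¹)) / (4.226 × 10⁸)
  L = 3.74 m
Final answer: L = 3.74 m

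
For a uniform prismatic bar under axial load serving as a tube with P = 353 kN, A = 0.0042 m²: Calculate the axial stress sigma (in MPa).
Model: a uniform prismatic bar under axial load, so sigma = P / A.
Convert to SI units:
  P = 353 kN = 353000 N
Substitute:
  sigma = 353000 / 0.0042
  sigma = 8.405 × 10⁷ Pa
Convert: sigma = 8.405 × 10⁷ Pa = 84.05 MPa
Final answer: sigma = 84.05 MPa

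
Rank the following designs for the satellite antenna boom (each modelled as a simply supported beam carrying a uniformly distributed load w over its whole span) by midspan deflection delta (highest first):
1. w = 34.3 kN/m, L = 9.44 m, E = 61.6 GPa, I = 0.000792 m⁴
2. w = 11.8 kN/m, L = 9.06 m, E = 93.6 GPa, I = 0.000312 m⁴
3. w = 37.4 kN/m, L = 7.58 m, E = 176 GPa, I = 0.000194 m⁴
Model: a simply supported beam carrying a uniformly distributed load w over its whole span, so delta = (5·w·L^4) / (384·E·I) (SI units).
  Case 1: delta = (5 × 34300 × 9.44^4) / (384 × (6.16 × 10¹⁰) × 0.000792) = 0.0727 m = 72.7 mm
  Case 2: delta = (5 × 11800 × 9.06^4) / (384 × (9.36 × 10¹⁰) × 0.000312) = 0.03545 m = 35.45 mm
  Case 3: delta = (5 × 37400 × 7.58^4) / (384 × (1.76 × 10¹¹) × 0.000194) = 0.04708 m = 47.08 mm
Ordering: 72.7 mm (case 1) > 47.08 mm (case 3) > 35.45 mm (case 2)
Final answer: 1, 3, 2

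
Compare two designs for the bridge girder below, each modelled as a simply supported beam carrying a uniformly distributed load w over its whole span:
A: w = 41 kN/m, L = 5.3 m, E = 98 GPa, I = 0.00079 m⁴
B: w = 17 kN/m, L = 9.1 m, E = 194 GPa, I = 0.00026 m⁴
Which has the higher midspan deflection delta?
Model: a simply supported beam carrying a uniformly distributed load w over its whole span, so delta = (5·w·L^4) / (384·E·I) (SI units).
  A: delta = (5 × 41000 × 5.3^4) / (384 × (9.8 × 10¹⁰) × 0.00079) = 0.005441 m = 5.441 mm
  B: delta = (5 × 17000 × 9.1^4) / (384 × (1.94 × 10¹¹) × 0.00026) = 0.03009 m = 30.09 mm
30.09 mm > 5.441 mm, so B is larger.
Final answer: B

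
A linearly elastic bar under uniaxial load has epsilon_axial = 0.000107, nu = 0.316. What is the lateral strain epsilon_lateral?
Model: a linearly elastic bar under uniaxial load, so epsilon_lateral = -nu·epsilon_axial.
Substitute:
  epsilon_lateral = -(0.316 × 0.000107)
  epsilon_lateral = -3.381 × 10⁻⁵
Final answer: epsilon_lateral = -3.381 × 10⁻⁵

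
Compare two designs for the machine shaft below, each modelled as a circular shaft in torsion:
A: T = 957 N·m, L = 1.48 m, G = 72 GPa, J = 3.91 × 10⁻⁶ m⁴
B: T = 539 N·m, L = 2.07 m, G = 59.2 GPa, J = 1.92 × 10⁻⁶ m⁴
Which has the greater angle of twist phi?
Model: a circular shaft in torsion, so phi = (T·L) / (G·J) (SI units).
  A: phi = (957 × 1.48) / ((7.2 × 10¹⁰) × (3.91 × 10⁻⁶)) = 0.005031 rad = 0.2883°
  B: phi = (539 × 2.07) / ((5.92 × 10¹⁰) × (1.92 × 10⁻⁶)) = 0.009816 rad = 0.5624°
0.5624° > 0.2883°, so B is larger.
Final answer: B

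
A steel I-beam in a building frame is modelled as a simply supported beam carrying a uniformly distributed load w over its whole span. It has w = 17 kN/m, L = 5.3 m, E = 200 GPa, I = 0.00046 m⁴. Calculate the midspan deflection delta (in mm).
Model: a simply supported beam carrying a uniformly distributed load w over its whole span, so delta = (5·w·L^4) / (384·E·I).
Convert to SI units:
  w = 17 kN/m = 17000 N/m
  E = 200 GPa = 2 × 10¹¹ Pa
Substitute:
  delta = (5 × 17000 × 5.3^4) / (384 × (2 × 10¹¹) × 0.00046)
  delta = 0.001898 m
Convert: delta = 0.001898 m = 1.898 mm
Final answer: delta = 1.898 mm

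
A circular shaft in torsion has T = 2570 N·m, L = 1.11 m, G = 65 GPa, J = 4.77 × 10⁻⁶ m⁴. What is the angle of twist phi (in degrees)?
Model: a circular shaft in torsion, so phi = (T·L) / (G·J).
Convert to SI units:
  G = 65 GPa = 6.5 × 10¹⁰ Pa
Substitute:
  phi = (2570 × 1.11) / ((6.5 × 10¹⁰) × (4.77 × 10⁻⁶))
  phi = 0.009201 rad
Convert to degrees: phi = 0.009201 × 180/π = 0.5272°
Final answer: phi = 0.5272°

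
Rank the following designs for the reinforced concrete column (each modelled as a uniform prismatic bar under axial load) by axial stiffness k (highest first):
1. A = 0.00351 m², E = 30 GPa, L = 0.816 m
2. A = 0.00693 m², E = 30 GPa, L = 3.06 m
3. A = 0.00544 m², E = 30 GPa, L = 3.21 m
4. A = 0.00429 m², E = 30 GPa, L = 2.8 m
Model: a uniform prismatic bar under axial load, so k = (A·E) / L (SI units).
  Case 1: k = (0.00351 × (3 × 10¹⁰)) / 0.816 = 1.29 × 10⁸ N/m = 129 MN/m
  Case 2: k = (0.00693 × (3 × 10¹⁰)) / 3.06 = 6.794 × 10⁷ N/m = 67.94 MN/m
  Case 3: k = (0.00544 × (3 × 10¹⁰)) / 3.21 = 5.084 × 10⁷ N/m = 50.84 MN/m
  Case 4: k = (0.00429 × (3 × 10¹⁰)) / 2.8 = 4.596 × 10⁷ N/m = 45.96 MN/m
Ordering: 129 MN/m (case 1) > 67.94 MN/m (case 2) > 50.84 MN/m (case 3) > 45.96 MN/m (case 4)
Final answer: 1, 2, 3, 4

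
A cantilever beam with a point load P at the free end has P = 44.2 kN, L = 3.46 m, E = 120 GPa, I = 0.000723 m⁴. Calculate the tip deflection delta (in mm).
Model: a cantilever beam with a point load P at the free end, so delta = (P·L^3) / (3·E·I).
Convert to SI units:
  P = 44.2 kN = 44200 N
  E = 120 GPa = 1.2 × 10¹¹ Pa
Substitute:
  delta = (44200 × 3.46^3) / (3 × (1.2 × 10¹¹) × 0.000723)
  delta = 0.007034 m
Convert: delta = 0.007034 m = 7.034 mm
Final answer: delta = 7.034 mm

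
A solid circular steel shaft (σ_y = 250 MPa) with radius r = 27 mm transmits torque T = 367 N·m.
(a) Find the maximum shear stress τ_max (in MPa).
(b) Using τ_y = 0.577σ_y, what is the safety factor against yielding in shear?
(a) For a solid circular shaft, τ_max = T·r/J with J = π·r^4/2, i.e. τ_max = 2·T / (π·r^3). Convert r = 27 mm = 0.027 m.
  τ_max = (2 × 367) / (π × 0.027^3) = 1.187 × 10⁷ Pa = 11.87 MPa
(b) τ_y = 0.577 × 250 = 144.25 MPa
  SF = τ_y/τ_max = 144.25 / 11.87 = 12.15
Final answer: (a) τ_max = 11.87 MPa, (b) SF = 12.15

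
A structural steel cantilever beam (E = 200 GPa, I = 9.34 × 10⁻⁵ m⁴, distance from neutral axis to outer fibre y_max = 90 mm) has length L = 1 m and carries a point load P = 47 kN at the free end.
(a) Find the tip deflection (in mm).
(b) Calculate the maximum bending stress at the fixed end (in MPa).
(a) Tip deflection of a cantilever with an end point load: δ = P·L^3 / (3·E·I). Convert P = 47 kN = 47000 N, E = 200 GPa = 2 × 10¹¹ Pa.
  δ = (47000 × 1^3) / (3 × (2 × 10¹¹) × (9.34 × 10⁻⁵)) = 0.0008387 m = 0.8387 mm
(b) Maximum bending moment at the fixed end: M = P·L = 47000 × 1 = 47000 N·m. Convert y_max = 90 mm = 0.09 m.
  σ = M·y_max / I = (47000 × 0.09) / (9.34 × 10⁻⁵) = 4.529 × 10⁷ Pa = 45.29 MPa
Final answer: (a) δ = 0.8387 mm, (b) σ = 45.29 MPa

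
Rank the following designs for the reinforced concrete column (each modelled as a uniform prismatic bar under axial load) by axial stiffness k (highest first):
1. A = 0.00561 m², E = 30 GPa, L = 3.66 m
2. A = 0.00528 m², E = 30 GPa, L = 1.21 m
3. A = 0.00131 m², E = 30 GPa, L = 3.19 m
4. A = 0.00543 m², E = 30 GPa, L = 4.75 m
Model: a uniform prismatic bar under axial load, so k = (A·E) / L (SI units).
  Case 1: k = (0.00561 × (3 × 10¹⁰)) / 3.66 = 4.598 × 10⁷ N/m = 45.98 MN/m
  Case 2: k = (0.00528 × (3 × 10¹⁰)) / 1.21 = 1.309 × 10⁸ N/m = 130.9 MN/m
  Case 3: k = (0.00131 × (3 × 10¹⁰)) / 3.19 = 1.232 × 10⁷ N/m = 12.32 MN/m
  Case 4: k = (0.00543 × (3 × 10¹⁰)) / 4.75 = 3.429 × 10⁷ N/m = 34.29 MN/m
Ordering: 130.9 MN/m (case 2) > 45.98 MN/m (case 1) > 34.29 MN/m (case 4) > 12.32 MN/m (case 3)
Final answer: 2, 1, 4, 3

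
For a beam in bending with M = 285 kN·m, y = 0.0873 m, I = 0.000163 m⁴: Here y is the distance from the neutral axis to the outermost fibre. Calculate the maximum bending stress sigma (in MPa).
Model: a beam in bending, so sigma = (M·y) / I.
Convert to SI units:
  M = 285 kN·m = 285000 N·m
Substitute:
  sigma = (285000 × 0.0873) / 0.000163
  sigma = 1.526 × 10⁸ Pa
Convert: sigma = 1.526 × 10⁸ Pa = 152.6 MPa
Final answer: sigma = 152.6 MPa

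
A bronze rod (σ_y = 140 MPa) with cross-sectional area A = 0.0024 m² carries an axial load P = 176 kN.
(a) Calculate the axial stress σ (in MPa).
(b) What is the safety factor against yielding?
(a) Axial stress σ = P/A. Convert P = 176 kN = 176000 N.
  σ = 176000 / 0.0024 = 7.333 × 10⁷ Pa = 73.33 MPa
(b) Safety factor SF = σ_y/σ = 140 / 73.33 = 1.909
Final answer: (a) σ = 73.33 MPa, (b) SF = 1.909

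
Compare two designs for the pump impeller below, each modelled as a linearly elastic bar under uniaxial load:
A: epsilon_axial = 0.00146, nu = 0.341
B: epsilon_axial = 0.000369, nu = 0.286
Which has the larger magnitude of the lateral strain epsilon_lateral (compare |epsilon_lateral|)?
Model: a linearly elastic bar under uniaxial load, so epsilon_lateral = -nu·epsilon_axial (SI units).
  A: epsilon_lateral = -(0.341 × 0.00146) = -0.0004979
  B: epsilon_lateral = -(0.286 × 0.000369) = -0.0001055
|epsilon_lateral|: A = 0.0004979, B = 0.0001055, so A is larger in magnitude.
Final answer: A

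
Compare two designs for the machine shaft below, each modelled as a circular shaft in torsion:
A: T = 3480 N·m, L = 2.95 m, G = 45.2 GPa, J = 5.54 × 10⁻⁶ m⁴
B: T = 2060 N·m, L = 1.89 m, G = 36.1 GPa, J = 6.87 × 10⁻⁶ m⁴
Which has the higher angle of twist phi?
Model: a circular shaft in torsion, so phi = (T·L) / (G·J) (SI units).
  A: phi = (3480 × 2.95) / ((4.52 × 10¹⁰) × (5.54 × 10⁻⁶)) = 0.041 rad = 2.349°
  B: phi = (2060 × 1.89) / ((3.61 × 10¹⁰) × (6.87 × 10⁻⁶)) = 0.0157 rad = 0.8995°
2.349° > 0.8995°, so A is larger.
Final answer: A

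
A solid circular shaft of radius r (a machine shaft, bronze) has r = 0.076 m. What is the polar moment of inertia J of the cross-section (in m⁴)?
Model: a solid circular shaft of radius r, so J = (π·r^4) / 2.
Substitute:
  J = (π × 0.076^4) / 2
  J = 5.241 × 10⁻⁵ m⁴
Final answer: J = 5.241 × 10⁻⁵ m⁴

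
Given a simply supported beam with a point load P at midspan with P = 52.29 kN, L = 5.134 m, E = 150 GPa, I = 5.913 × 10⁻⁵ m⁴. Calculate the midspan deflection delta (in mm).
Model: a simply supported beam with a point load P at midspan, so delta = (P·L^3) / (48·E·I).
Convert to SI units:
  P = 52.29 kN = 52290 N
  E = 150 GPa = 1.5 × 10¹¹ Pa
Substitute:
  delta = (52290 × 5.134^3) / (48 × (1.5 × 10¹¹) × (5.913 × 10⁻⁵))
  delta = 0.01662 m
Convert: delta = 0.01662 m = 16.62 mm
Final answer: delta = 16.62 mm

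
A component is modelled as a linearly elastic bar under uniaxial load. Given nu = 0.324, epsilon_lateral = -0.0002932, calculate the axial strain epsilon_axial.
Model: a linearly elastic bar under uniaxial load, so epsilon_lateral = -nu·epsilon_axial.
Solve for epsilon_axial: epsilon_axial = -epsilon_lateral / nu.
Substitute:
  epsilon_axial = -(-0.0002932) / 0.324
  epsilon_axial = 0.0009049
Final answer: epsilon_axial = 0.0009049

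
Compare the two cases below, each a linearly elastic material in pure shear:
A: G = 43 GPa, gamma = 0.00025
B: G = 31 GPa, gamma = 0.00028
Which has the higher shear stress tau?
Model: a linearly elastic material in pure shear, so tau = G·gamma (SI units).
  A: tau = (4.3 × 10¹⁰) × 0.00025 = 1.075 × 10⁷ Pa = 10.75 MPa
  B: tau = (3.1 × 10¹⁰) × 0.00028 = 8.68 × 10⁶ Pa = 8.68 MPa
10.75 MPa > 8.68 MPa, so A is larger.
Final answer: A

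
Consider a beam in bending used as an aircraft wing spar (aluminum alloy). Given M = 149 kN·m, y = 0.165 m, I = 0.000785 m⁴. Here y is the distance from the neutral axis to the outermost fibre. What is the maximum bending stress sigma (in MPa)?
Model: a beam in bending, so sigma = (M·y) / I.
Convert to SI units:
  M = 149 kN·m = 149000 N·m
Substitute:
  sigma = (149000 × 0.165) / 0.000785
  sigma = 3.132 × 10⁷ Pa
Convert: sigma = 3.132 × 10⁷ Pa = 31.32 MPa
Final answer: sigma = 31.32 MPa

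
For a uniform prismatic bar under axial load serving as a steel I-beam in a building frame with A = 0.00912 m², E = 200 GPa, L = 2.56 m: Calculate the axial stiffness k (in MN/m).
Model: a uniform prismatic bar under axial load, so k = (A·E) / L.
Convert to SI units:
  E = 200 GPa = 2 × 10¹¹ Pa
Substitute:
  k = (0.00912 × (2 × 10¹¹)) / 2.56
  k = 7.125 × 10⁸ N/m
Convert: k = 7.125 × 10⁸ N/m = 712.5 MN/m
Final answer: k = 712.5 MN/m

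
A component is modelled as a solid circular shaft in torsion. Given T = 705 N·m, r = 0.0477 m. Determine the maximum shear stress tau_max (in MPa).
Model: a solid circular shaft in torsion, so tau_max = (2·T) / (π·r^3).
Substitute:
  tau_max = (2 × 705) / (π × 0.0477^3)
  tau_max = 4.135 × 10⁶ Pa
Convert: tau_max = 4.135 × 10⁶ Pa = 4.135 MPa
Final answer: tau_max = 4.135 MPa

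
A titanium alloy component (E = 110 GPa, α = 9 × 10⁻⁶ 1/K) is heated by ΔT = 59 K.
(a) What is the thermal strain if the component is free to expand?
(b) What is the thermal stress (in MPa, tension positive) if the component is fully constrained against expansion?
(a) Free thermal strain ε_th = α·ΔT = (9 × 10⁻⁶) × 59 = 0.000531
(b) Fully constrained, the expansion is suppressed, so σ = -E·α·ΔT. Convert E = 110 GPa = 1.1 × 10¹¹ Pa.
  σ = -(1.1 × 10¹¹) × (9 × 10⁻⁶) × 59 = -5.841 × 10⁷ Pa = -58.41 MPa (compressive)
Final answer: (a) ε_th = 0.000531, (b) σ = -58.41 MPa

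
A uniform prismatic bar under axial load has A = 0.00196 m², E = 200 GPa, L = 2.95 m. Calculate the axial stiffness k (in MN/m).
Model: a uniform prismatic bar under axial load, so k = (A·E) / L.
Convert to SI units:
  E = 200 GPa = 2 × 10¹¹ Pa
Substitute:
  k = (0.00196 × (2 × 10¹¹)) / 2.95
  k = 1.329 × 10⁸ N/m
Convert: k = 1.329 × 10⁸ N/m = 132.9 MN/m
Final answer: k = 132.9 MN/m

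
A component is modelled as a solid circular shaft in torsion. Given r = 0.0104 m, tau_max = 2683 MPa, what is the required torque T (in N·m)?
Model: a solid circular shaft in torsion, so tau_max = (2·T) / (π·r^3).
Solve for T: T = (π·tau_max·r^3) / 2.
Convert to SI units:
  tau_max = 2683 MPa = 2.683 × 10⁹ Pa
Substitute:
  T = (π × (2.683 × 10⁹) × 0.0104^3) / 2
  T = 4741 N·m
Final answer: T = 4741 N·m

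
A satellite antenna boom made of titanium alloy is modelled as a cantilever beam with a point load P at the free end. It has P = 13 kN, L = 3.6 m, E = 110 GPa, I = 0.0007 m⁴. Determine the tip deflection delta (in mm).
Model: a cantilever beam with a point load P at the free end, so delta = (P·L^3) / (3·E·I).
Convert to SI units:
  P = 13 kN = 13000 N
  E = 110 GPa = 1.1 × 10¹¹ Pa
Substitute:
  delta = (13000 × 3.6^3) / (3 × (1.1 × 10¹¹) × 0.0007)
  delta = 0.002626 m
Convert: delta = 0.002626 m = 2.626 mm
Final answer: delta = 2.626 mm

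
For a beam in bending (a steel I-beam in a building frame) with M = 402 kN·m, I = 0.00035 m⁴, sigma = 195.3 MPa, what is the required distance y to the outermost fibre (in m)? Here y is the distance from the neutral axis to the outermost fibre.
Model: a beam in bending, so sigma = (M·y) / I.
Solve for y: y = (sigma·I) / M.
Convert to SI units:
  M = 402 kN·m = 402000 N·m
  sigma = 195.3 MPa = 1.953 × 10⁸ Pa
Substitute:
  y = ((1.953 × 10⁸) × 0.00035) / 402000
  y = 0.17 m
Final answer: y = 0.17 m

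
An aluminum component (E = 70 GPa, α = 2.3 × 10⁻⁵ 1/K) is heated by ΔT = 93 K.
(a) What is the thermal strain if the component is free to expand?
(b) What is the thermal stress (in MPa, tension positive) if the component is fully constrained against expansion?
(a) Free thermal strain ε_th = α·ΔT = (2.3 × 10⁻⁵) × 93 = 0.002139
(b) Fully constrained, the expansion is suppressed, so σ = -E·α·ΔT. Convert E = 70 GPa = 7 × 10¹⁰ Pa.
  σ = -(7 × 10¹⁰) × (2.3 × 10⁻⁵) × 93 = -1.497 × 10⁸ Pa = -149.7 MPa (compressive)
Final answer: (a) ε_th = 0.002139, (b) σ = -149.7 MPa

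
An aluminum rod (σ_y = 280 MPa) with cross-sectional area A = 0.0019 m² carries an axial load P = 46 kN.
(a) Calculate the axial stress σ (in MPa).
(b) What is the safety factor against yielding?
(a) Axial stress σ = P/A. Convert P = 46 kN = 46000 N.
  σ = 46000 / 0.0019 = 2.421 × 10⁷ Pa = 24.21 MPa
(b) Safety factor SF = σ_y/σ = 280 / 24.21 = 11.57
Final answer: (a) σ = 24.21 MPa, (b) SF = 11.57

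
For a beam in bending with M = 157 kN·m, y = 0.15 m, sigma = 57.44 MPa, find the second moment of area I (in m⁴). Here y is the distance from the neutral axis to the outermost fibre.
Model: a beam in bending, so sigma = (M·y) / I.
Solve for I: I = (M·y) / sigma.
Convert to SI units:
  M = 157 kN·m = 157000 N·m
  sigma = 57.44 MPa = 5.744 × 10⁷ Pa
Substitute:
  I = (157000 × 0.15) / (5.744 × 10⁷)
  I = 0.00041 m⁴
Final answer: I = 0.00041 m⁴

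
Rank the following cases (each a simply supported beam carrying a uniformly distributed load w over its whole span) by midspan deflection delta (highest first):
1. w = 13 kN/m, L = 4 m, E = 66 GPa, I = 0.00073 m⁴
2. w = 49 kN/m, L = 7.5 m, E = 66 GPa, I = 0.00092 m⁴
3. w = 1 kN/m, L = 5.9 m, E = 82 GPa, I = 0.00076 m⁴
Model: a simply supported beam carrying a uniformly distributed load w over its whole span, so delta = (5·w·L^4) / (384·E·I) (SI units).
  Case 1: delta = (5 × 13000 × 4^4) / (384 × (6.6 × 10¹⁰) × 0.00073) = 0.0008994 m = 0.8994 mm
  Case 2: delta = (5 × 49000 × 7.5^4) / (384 × (6.6 × 10¹⁰) × 0.00092) = 0.03325 m = 33.25 mm
  Case 3: delta = (5 × 1000 × 5.9^4) / (384 × (8.2 × 10¹⁰) × 0.00076) = 0.0002532 m = 0.2532 mm
Ordering: 33.25 mm (case 2) > 0.8994 mm (case 1) > 0.2532 mm (case 3)
Final answer: 2, 1, 3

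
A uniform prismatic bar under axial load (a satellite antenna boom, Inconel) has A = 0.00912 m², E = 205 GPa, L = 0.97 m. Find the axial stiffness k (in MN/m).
Model: a uniform prismatic bar under axial load, so k = (A·E) / L.
Convert to SI units:
  E = 205 GPa = 2.05 × 10¹¹ Pa
Substitute:
  k = (0.00912 × (2.05 × 10¹¹)) / 0.97
  k = 1.927 × 10⁹ N/m
Convert: k = 1.927 × 10⁹ N/m = 1927 MN/m
Final answer: k = 1927 MN/m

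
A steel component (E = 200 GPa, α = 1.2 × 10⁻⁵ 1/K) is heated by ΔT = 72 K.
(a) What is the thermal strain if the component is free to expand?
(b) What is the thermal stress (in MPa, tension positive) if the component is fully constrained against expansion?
(a) Free thermal strain ε_th = α·ΔT = (1.2 × 10⁻⁵) × 72 = 0.000864
(b) Fully constrained, the expansion is suppressed, so σ = -E·α·ΔT. Convert E = 200 GPa = 2 × 10¹¹ Pa.
  σ = -(2 × 10¹¹) × (1.2 × 10⁻⁵) × 72 = -1.728 × 10⁸ Pa = -172.8 MPa (compressive)
Final answer: (a) ε_th = 0.000864, (b) σ = -172.8 MPa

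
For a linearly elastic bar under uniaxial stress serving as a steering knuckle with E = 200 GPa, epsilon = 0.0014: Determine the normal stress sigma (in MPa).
Model: a linearly elastic bar under uniaxial stress, so sigma = E·epsilon.
Convert to SI units:
  E = 200 GPa = 2 × 10¹¹ Pa
Substitute:
  sigma = (2 × 10¹¹) × 0.0014
  sigma = 2.8 × 10⁸ Pa
Convert: sigma = 2.8 × 10⁸ Pa = 280 MPa
Final answer: sigma = 280 MPa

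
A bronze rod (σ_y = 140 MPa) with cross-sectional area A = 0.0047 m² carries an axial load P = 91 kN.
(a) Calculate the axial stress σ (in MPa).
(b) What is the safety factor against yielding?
(a) Axial stress σ = P/A. Convert P = 91 kN = 91000 N.
  σ = 91000 / 0.0047 = 1.936 × 10⁷ Pa = 19.36 MPa
(b) Safety factor SF = σ_y/σ = 140 / 19.36 = 7.231
Final answer: (a) σ = 19.36 MPa, (b) SF = 7.231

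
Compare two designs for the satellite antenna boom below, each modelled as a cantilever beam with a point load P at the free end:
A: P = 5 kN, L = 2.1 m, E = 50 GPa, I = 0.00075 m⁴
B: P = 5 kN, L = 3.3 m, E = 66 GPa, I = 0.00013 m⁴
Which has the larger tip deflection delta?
Model: a cantilever beam with a point load P at the free end, so delta = (P·L^3) / (3·E·I) (SI units).
  A: delta = (5000 × 2.1^3) / (3 × (5 × 10¹⁰) × 0.00075) = 0.0004116 m = 0.4116 mm
  B: delta = (5000 × 3.3^3) / (3 × (6.6 × 10¹⁰) × 0.00013) = 0.006981 m = 6.981 mm
6.981 mm > 0.4116 mm, so B is larger.
Final answer: B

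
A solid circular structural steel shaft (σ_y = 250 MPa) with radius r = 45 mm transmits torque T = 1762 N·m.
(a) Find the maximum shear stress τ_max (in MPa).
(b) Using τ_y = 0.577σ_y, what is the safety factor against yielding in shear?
(a) For a solid circular shaft, τ_max = T·r/J with J = π·r^4/2, i.e. τ_max = 2·T / (π·r^3). Convert r = 45 mm = 0.045 m.
  τ_max = (2 × 1762) / (π × 0.045^3) = 1.231 × 10⁷ Pa = 12.31 MPa
(b) τ_y = 0.577 × 250 = 144.25 MPa
  SF = τ_y/τ_max = 144.25 / 12.31 = 11.72
Final answer: (a) τ_max = 12.31 MPa, (b) SF = 11.72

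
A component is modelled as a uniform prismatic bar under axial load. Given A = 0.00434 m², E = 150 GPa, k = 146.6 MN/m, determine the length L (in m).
Model: a uniform prismatic bar under axial load, so k = (A·E) / L.
Solve for L: L = (A·E) / k.
Convert to SI units:
  E = 150 GPa = 1.5 × 10¹¹ Pa
  k = 146.6 MN/m = 1.466 × 10⁸ N/m
Substitute:
  L = (0.00434 × (1.5 × 10¹¹)) / (1.466 × 10⁸)
  L = 4.441 m
Final answer: L = 4.441 m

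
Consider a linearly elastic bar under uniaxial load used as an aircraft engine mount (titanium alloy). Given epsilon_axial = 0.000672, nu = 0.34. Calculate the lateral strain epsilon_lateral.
Model: a linearly elastic bar under uniaxial load, so epsilon_lateral = -nu·epsilon_axial.
Substitute:
  epsilon_lateral = -(0.34 × 0.000672)
  epsilon_lateral = -0.0002285
Final answer: epsilon_lateral = -0.0002285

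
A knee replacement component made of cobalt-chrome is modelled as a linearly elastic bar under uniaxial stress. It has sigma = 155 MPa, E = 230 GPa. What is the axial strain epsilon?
Model: a linearly elastic bar under uniaxial stress, so epsilon = sigma / E.
Convert to SI units:
  sigma = 155 MPa = 1.55 × 10⁸ Pa
  E = 230 GPa = 2.3 × 10¹¹ Pa
Substitute:
  epsilon = (1.55 × 10⁸) / (2.3 × 10¹¹)
  epsilon = 0.0006739
Final answer: epsilon = 0.0006739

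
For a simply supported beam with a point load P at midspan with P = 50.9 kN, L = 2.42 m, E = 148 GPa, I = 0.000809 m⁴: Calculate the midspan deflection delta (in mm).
Model: a simply supported beam with a point load P at midspan, so delta = (P·L^3) / (48·E·I).
Convert to SI units:
  P = 50.9 kN = 50900 N
  E = 148 GPa = 1.48 × 10¹¹ Pa
Substitute:
  delta = (50900 × 2.42^3) / (48 × (1.48 × 10¹¹) × 0.000809)
  delta = 0.0001255 m
Convert: delta = 0.0001255 m = 0.1255 mm
Final answer: delta = 0.1255 mm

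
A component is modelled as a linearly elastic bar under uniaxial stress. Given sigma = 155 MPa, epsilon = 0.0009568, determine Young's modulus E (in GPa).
Model: a linearly elastic bar under uniaxial stress, so epsilon = sigma / E.
Solve for E: E = sigma / epsilon.
Convert to SI units:
  sigma = 155 MPa = 1.55 × 10⁸ Pa
Substitute:
  E = (1.55 × 10⁸) / 0.0009568
  E = 1.62 × 10¹¹ Pa
Convert: E = 1.62 × 10¹¹ Pa = 162 GPa
Final answer: E = 162 GPa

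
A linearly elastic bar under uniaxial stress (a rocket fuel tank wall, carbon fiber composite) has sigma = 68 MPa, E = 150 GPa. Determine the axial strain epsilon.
Model: a linearly elastic bar under uniaxial stress, so epsilon = sigma / E.
Convert to SI units:
  sigma = 68 MPa = 6.8 × 10⁷ Pa
  E = 150 GPa = 1.5 × 10¹¹ Pa
Substitute:
  epsilon = (6.8 × 10⁷) / (1.5 × 10¹¹)
  epsilon = 0.0004533
Final answer: epsilon = 0.0004533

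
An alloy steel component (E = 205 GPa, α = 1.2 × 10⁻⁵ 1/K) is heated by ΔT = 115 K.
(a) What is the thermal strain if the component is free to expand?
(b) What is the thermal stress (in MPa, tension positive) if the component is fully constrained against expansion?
(a) Free thermal strain ε_th = α·ΔT = (1.2 × 10⁻⁵) × 115 = 0.00138
(b) Fully constrained, the expansion is suppressed, so σ = -E·α·ΔT. Convert E = 205 GPa = 2.05 × 10¹¹ Pa.
  σ = -(2.05 × 10¹¹) × (1.2 × 10⁻⁵) × 115 = -2.829 × 10⁸ Pa = -282.9 MPa (compressive)
Final answer: (a) ε_th = 0.00138, (b) σ = -282.9 MPa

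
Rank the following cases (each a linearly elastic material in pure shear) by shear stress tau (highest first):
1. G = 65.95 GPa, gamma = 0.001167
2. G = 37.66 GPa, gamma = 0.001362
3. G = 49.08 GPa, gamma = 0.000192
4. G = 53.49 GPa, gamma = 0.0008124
Model: a linearly elastic material in pure shear, so tau = G·gamma (SI units).
  Case 1: tau = (6.595 × 10¹⁰) × 0.001167 = 7.696 × 10⁷ Pa = 76.96 MPa
  Case 2: tau = (3.766 × 10¹⁰) × 0.001362 = 5.129 × 10⁷ Pa = 51.29 MPa
  Case 3: tau = (4.908 × 10¹⁰) × 0.000192 = 9.423 × 10⁶ Pa = 9.423 MPa
  Case 4: tau = (5.349 × 10¹⁰) × 0.0008124 = 4.346 × 10⁷ Pa = 43.46 MPa
Ordering: 76.96 MPa (case 1) > 51.29 MPa (case 2) > 43.46 MPa (case 4) > 9.423 MPa (case 3)
Final answer: 1, 2, 4, 3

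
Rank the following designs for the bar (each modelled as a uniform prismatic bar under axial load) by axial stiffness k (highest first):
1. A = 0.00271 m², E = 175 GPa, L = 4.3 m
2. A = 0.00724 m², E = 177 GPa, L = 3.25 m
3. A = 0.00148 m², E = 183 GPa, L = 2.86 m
Model: a uniform prismatic bar under axial load, so k = (A·E) / L (SI units).
  Case 1: k = (0.00271 × (1.75 × 10¹¹)) / 4.3 = 1.103 × 10⁸ N/m = 110.3 MN/m
  Case 2: k = (0.00724 × (1.77 × 10¹¹)) / 3.25 = 3.943 × 10⁸ N/m = 394.3 MN/m
  Case 3: k = (0.00148 × (1.83 × 10¹¹)) / 2.86 = 9.47 × 10⁷ N/m = 94.7 MN/m
Ordering: 394.3 MN/m (case 2) > 110.3 MN/m (case 1) > 94.7 MN/m (case 3)
Final answer: 2, 1, 3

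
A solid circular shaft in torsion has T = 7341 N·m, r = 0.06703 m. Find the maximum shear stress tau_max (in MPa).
Model: a solid circular shaft in torsion, so tau_max = (2·T) / (π·r^3).
Substitute:
  tau_max = (2 × 7341) / (π × 0.06703^3)
  tau_max = 1.552 × 10⁷ Pa
Convert: tau_max = 1.552 × 10⁷ Pa = 15.52 MPa
Final answer: tau_max = 15.52 MPa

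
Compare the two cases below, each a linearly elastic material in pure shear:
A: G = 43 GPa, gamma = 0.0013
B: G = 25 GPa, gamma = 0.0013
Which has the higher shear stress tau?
Model: a linearly elastic material in pure shear, so tau = G·gamma (SI units).
  A: tau = (4.3 × 10¹⁰) × 0.0013 = 5.59 × 10⁷ Pa = 55.9 MPa
  B: tau = (2.5 × 10¹⁰) × 0.0013 = 3.25 × 10⁷ Pa = 32.5 MPa
55.9 MPa > 32.5 MPa, so A is larger.
Final answer: A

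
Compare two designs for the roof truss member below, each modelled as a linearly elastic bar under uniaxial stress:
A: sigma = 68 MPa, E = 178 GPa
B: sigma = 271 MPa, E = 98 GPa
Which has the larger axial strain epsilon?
Model: a linearly elastic bar under uniaxial stress, so epsilon = sigma / E (SI units).
  A: epsilon = (6.8 × 10⁷) / (1.78 × 10¹¹) = 0.000382
  B: epsilon = (2.71 × 10⁸) / (9.8 × 10¹⁰) = 0.002765
0.002765 > 0.000382, so B is larger.
Final answer: B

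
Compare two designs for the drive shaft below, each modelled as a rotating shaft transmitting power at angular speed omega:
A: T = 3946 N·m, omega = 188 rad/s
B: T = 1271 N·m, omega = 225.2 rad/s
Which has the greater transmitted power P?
Model: a rotating shaft transmitting power at angular speed omega, so P = T·omega (SI units).
  A: P = 3946 × 188 = 741800 W = 741.8 kW
  B: P = 1271 × 225.2 = 286200 W = 286.2 kW
741.8 kW > 286.2 kW, so A is larger.
Final answer: A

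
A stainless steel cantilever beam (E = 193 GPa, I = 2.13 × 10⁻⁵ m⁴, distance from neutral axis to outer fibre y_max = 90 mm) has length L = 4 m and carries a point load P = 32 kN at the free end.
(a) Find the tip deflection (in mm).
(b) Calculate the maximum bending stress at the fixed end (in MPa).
(a) Tip deflection of a cantilever with an end point load: δ = P·L^3 / (3·E·I). Convert P = 32 kN = 32000 N, E = 193 GPa = 1.93 × 10¹¹ Pa.
  δ = (32000 × 4^3) / (3 × (1.93 × 10¹¹) × (2.13 × 10⁻⁵)) = 0.1661 m = 166.1 mm
(b) Maximum bending moment at the fixed end: M = P·L = 32000 × 4 = 128000 N·m. Convert y_max = 90 mm = 0.09 m.
  σ = M·y_max / I = (128000 × 0.09) / (2.13 × 10⁻⁵) = 5.408 × 10⁸ Pa = 540.8 MPa
Final answer: (a) δ = 166.1 mm, (b) σ = 540.8 MPa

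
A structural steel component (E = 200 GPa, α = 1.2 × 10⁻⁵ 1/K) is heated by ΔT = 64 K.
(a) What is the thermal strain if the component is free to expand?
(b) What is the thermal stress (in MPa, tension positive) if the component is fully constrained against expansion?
(a) Free thermal strain ε_th = α·ΔT = (1.2 × 10⁻⁵) × 64 = 0.000768
(b) Fully constrained, the expansion is suppressed, so σ = -E·α·ΔT. Convert E = 200 GPa = 2 × 10¹¹ Pa.
  σ = -(2 × 10¹¹) × (1.2 × 10⁻⁵) × 64 = -1.536 × 10⁸ Pa = -153.6 MPa (compressive)
Final answer: (a) ε_th = 0.000768, (b) σ = -153.6 MPa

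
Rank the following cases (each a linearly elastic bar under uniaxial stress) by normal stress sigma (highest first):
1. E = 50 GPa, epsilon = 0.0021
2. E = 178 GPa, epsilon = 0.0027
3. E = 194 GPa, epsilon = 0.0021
Model: a linearly elastic bar under uniaxial stress, so sigma = E·epsilon (SI units).
  Case 1: sigma = (5 × 10¹⁰) × 0.0021 = 1.05 × 10⁸ Pa = 105 MPa
  Case 2: sigma = (1.78 × 10¹¹) × 0.0027 = 4.806 × 10⁸ Pa = 480.6 MPa
  Case 3: sigma = (1.94 × 10¹¹) × 0.0021 = 4.074 × 10⁸ Pa = 407.4 MPa
Ordering: 480.6 MPa (case 2) > 407.4 MPa (case 3) > 105 MPa (case 1)
Final answer: 2, 3, 1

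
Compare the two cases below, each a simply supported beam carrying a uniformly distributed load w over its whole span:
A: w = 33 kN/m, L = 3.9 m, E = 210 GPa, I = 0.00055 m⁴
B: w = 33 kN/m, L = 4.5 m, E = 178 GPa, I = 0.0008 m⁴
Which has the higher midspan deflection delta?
Model: a simply supported beam carrying a uniformly distributed load w over its whole span, so delta = (5·w·L^4) / (384·E·I) (SI units).
  A: delta = (5 × 33000 × 3.9^4) / (384 × (2.1 × 10¹¹) × 0.00055) = 0.0008607 m = 0.8607 mm
  B: delta = (5 × 33000 × 4.5^4) / (384 × (1.78 × 10¹¹) × 0.0008) = 0.001237 m = 1.237 mm
1.237 mm > 0.8607 mm, so B is larger.
Final answer: B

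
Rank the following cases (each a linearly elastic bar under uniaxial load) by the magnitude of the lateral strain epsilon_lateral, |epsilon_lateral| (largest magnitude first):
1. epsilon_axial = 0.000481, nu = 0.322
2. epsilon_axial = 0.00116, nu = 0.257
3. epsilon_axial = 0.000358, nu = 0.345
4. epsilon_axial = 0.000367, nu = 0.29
Model: a linearly elastic bar under uniaxial load, so epsilon_lateral = -nu·epsilon_axial (SI units).
  Case 1: epsilon_lateral = -(0.322 × 0.000481) = -0.0001549
  Case 2: epsilon_lateral = -(0.257 × 0.00116) = -0.0002981
  Case 3: epsilon_lateral = -(0.345 × 0.000358) = -0.0001235
  Case 4: epsilon_lateral = -(0.29 × 0.000367) = -0.0001064
Ordering by |epsilon_lateral|: 0.0002981 (case 2) > 0.0001549 (case 1) > 0.0001235 (case 3) > 0.0001064 (case 4)
Final answer: 2, 1, 3, 4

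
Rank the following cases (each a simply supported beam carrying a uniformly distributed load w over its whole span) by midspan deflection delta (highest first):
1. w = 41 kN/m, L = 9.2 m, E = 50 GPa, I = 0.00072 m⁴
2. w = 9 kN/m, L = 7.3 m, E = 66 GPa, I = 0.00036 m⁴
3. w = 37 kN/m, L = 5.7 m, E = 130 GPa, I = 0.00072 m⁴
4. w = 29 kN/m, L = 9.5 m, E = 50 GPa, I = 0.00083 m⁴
Model: a simply supported beam carrying a uniformly distributed load w over its whole span, so delta = (5·w·L^4) / (384·E·I) (SI units).
  Case 1: delta = (5 × 41000 × 9.2^4) / (384 × (5 × 10¹⁰) × 0.00072) = 0.1062 m = 106.2 mm
  Case 2: delta = (5 × 9000 × 7.3^4) / (384 × (6.6 × 10¹⁰) × 0.00036) = 0.01401 m = 14.01 mm
  Case 3: delta = (5 × 37000 × 5.7^4) / (384 × (1.3 × 10¹¹) × 0.00072) = 0.005433 m = 5.433 mm
  Case 4: delta = (5 × 29000 × 9.5^4) / (384 × (5 × 10¹⁰) × 0.00083) = 0.07411 m = 74.11 mm
Ordering: 106.2 mm (case 1) > 74.11 mm (case 4) > 14.01 mm (case 2) > 5.433 mm (case 3)
Final answer: 1, 4, 2, 3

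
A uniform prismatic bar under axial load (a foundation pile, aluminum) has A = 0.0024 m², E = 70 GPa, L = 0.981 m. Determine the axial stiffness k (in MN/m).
Model: a uniform prismatic bar under axial load, so k = (A·E) / L.
Convert to SI units:
  E = 70 GPa = 7 × 10¹⁰ Pa
Substitute:
  k = (0.0024 × (7 × 10¹⁰)) / 0.981
  k = 1.713 × 10⁸ N/m
Convert: k = 1.713 × 10⁸ N/m = 171.3 MN/m
Final answer: k = 171.3 MN/m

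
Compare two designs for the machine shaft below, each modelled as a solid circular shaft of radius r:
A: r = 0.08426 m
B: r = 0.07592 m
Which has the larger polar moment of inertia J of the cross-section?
Model: a solid circular shaft of radius r, so J = (π·r^4) / 2 (SI units).
  A: J = (π × 0.08426^4) / 2 = 7.918 × 10⁻⁵ m⁴
  B: J = (π × 0.07592^4) / 2 = 5.218 × 10⁻⁵ m⁴
7.918 × 10⁻⁵ m⁴ > 5.218 × 10⁻⁵ m⁴, so A is larger.
Final answer: A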